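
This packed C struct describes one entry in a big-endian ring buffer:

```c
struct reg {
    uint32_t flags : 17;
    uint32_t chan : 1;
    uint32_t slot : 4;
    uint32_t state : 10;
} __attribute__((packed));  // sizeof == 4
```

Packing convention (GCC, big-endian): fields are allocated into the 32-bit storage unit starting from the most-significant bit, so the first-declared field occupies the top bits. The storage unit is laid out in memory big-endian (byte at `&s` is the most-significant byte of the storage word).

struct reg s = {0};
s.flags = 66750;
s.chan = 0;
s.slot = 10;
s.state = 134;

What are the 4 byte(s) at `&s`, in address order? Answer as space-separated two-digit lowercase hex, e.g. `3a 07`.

flags:17 = 66750 → 0x104be << 15 → word 0x825f0000
chan:1 = 0 → 0x0 << 14 → word 0x825f0000
slot:4 = 10 → 0xa << 10 → word 0x825f2800
state:10 = 134 → 0x86 << 0 → word 0x825f2886
word = 0x825f2886 → big-endian bytes:
  [0]=0x82  [1]=0x5f  [2]=0x28  [3]=0x86

82 5f 28 86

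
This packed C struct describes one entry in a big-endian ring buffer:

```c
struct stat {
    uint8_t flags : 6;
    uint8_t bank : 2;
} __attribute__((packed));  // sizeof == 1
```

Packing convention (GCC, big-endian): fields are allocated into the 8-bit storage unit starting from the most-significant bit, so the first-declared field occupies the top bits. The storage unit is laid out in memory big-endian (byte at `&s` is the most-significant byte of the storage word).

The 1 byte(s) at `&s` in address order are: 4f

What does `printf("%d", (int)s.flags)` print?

[0]=0x4f (big-endian) → word 0x4f
flags:6 @ bit 2 → (0x4f>>2)&0x3f = 0x13  ←
bank:2 @ bit 0 → (0x4f>>0)&0x3 = 0x3

19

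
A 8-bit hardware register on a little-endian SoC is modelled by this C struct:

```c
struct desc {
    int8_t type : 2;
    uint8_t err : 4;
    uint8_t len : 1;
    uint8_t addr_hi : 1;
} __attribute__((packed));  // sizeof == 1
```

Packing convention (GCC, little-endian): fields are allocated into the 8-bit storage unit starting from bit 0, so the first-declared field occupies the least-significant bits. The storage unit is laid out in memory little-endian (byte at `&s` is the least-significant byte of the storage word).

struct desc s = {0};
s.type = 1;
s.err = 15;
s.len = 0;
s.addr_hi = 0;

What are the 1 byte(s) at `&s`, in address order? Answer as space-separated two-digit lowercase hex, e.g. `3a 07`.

type (2b) val=1 bits=0x1 at bit 0: 0x01
err (4b) val=15 bits=0xf at bit 2: 0x3d
len (1b) val=0 bits=0x0 at bit 6: 0x3d
addr_hi (1b) val=0 bits=0x0 at bit 7: 0x3d
word = 0x3d → little-endian bytes:
  [0]=0x3d

3d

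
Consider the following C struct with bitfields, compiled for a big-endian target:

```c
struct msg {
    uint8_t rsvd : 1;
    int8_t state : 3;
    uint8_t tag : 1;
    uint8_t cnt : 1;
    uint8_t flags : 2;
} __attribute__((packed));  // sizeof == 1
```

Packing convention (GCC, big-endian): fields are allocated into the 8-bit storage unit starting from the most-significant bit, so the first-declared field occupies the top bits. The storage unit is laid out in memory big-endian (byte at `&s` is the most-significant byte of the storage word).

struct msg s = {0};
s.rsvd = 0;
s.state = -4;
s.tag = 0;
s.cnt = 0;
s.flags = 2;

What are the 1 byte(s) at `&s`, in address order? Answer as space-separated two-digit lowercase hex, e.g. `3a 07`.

42

[7+:1] rsvd=0 & 0x1 = 0x0; word=0x00
[4+:3] state=-4 & 0x7 = 0x4; word=0x40
[3+:1] tag=0 & 0x1 = 0x0; word=0x40
[2+:1] cnt=0 & 0x1 = 0x0; word=0x40
[0+:2] flags=2 & 0x3 = 0x2; word=0x42
word = 0x42 → big-endian bytes:
  [0]=0x42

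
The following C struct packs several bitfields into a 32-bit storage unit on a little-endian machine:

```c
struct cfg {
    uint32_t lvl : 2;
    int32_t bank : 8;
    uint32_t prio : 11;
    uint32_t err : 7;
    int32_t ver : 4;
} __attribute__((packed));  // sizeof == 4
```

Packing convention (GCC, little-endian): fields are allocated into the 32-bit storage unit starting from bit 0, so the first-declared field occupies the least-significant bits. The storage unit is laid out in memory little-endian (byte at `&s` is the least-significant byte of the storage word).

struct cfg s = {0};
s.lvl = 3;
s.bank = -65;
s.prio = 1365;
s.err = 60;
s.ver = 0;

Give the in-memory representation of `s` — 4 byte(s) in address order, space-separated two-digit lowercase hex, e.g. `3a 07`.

ff 56 95 07

lvl (2b) val=3 bits=0x3 at bit 0: 0x00000003
bank (8b) val=-65 bits=0xbf at bit 2: 0x000002ff
prio (11b) val=1365 bits=0x555 at bit 10: 0x001556ff
err (7b) val=60 bits=0x3c at bit 21: 0x079556ff
ver (4b) val=0 bits=0x0 at bit 28: 0x079556ff
word = 0x079556ff → little-endian bytes:
  [0]=0xff  [1]=0x56  [2]=0x95  [3]=0x07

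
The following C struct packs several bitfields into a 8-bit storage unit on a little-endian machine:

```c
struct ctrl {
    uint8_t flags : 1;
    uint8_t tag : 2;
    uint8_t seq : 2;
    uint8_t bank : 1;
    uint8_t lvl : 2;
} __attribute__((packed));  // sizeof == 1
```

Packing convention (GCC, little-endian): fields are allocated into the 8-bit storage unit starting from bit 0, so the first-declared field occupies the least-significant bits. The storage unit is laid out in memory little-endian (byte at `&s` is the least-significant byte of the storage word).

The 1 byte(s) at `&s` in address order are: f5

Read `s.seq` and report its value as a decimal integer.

2

[0]=0xf5 (little-endian) → word 0xf5
flags:1 @ bit 0 → (0xf5>>0)&0x1 = 0x1
tag:2 @ bit 1 → (0xf5>>1)&0x3 = 0x2
seq:2 @ bit 3 → (0xf5>>3)&0x3 = 0x2  ←
bank:1 @ bit 5 → (0xf5>>5)&0x1 = 0x1
lvl:2 @ bit 6 → (0xf5>>6)&0x3 = 0x3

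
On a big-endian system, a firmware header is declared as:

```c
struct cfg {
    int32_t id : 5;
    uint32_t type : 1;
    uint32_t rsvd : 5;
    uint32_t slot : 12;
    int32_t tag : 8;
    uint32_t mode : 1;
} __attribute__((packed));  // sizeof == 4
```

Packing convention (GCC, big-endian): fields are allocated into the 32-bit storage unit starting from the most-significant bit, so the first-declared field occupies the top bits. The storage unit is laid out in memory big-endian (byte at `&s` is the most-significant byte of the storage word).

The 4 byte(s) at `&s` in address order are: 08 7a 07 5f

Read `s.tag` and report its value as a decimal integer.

-81

[0]=0x08 [1]=0x7a [2]=0x07 [3]=0x5f (big-endian) → word 0x087a075f
id [27+:5] = (word>>27) & 0x1f = 1
type [26+:1] = (word>>26) & 0x1 = 0
rsvd [21+:5] = (word>>21) & 0x1f = 3
slot [9+:12] = (word>>9) & 0xfff = 3331
tag [1+:8] = (word>>1) & 0xff = 175  ←
mode [0+:1] = (word>>0) & 0x1 = 1
tag signed 8b, MSB=1: 175 - 256 = -81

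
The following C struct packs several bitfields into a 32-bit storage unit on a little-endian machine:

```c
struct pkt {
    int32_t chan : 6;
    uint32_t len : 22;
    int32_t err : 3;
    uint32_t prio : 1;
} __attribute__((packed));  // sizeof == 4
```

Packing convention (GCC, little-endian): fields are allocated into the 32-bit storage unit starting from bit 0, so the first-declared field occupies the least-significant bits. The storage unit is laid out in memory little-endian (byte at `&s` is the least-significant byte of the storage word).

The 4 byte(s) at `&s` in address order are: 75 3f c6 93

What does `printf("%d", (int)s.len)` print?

[0]=0x75 [1]=0x3f [2]=0xc6 [3]=0x93 (little-endian) → word 0x93c63f75
chan [0+:6] = (word>>0) & 0x3f = 53
len [6+:22] = (word>>6) & 0x3fffff = 989437  ←
err [28+:3] = (word>>28) & 0x7 = 1
prio [31+:1] = (word>>31) & 0x1 = 1

989437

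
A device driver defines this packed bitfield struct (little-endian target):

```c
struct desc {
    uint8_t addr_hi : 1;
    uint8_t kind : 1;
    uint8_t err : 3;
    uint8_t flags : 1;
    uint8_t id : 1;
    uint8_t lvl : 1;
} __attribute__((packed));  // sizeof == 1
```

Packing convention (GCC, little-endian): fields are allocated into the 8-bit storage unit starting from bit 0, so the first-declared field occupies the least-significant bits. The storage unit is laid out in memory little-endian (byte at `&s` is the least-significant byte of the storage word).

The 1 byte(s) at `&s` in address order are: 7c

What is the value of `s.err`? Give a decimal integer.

7

[0]=0x7c (little-endian) → word 0x7c
addr_hi [0+:1] = (word>>0) & 0x1 = 0
kind [1+:1] = (word>>1) & 0x1 = 0
err [2+:3] = (word>>2) & 0x7 = 7  ←
flags [5+:1] = (word>>5) & 0x1 = 1
id [6+:1] = (word>>6) & 0x1 = 1
lvl [7+:1] = (word>>7) & 0x1 = 0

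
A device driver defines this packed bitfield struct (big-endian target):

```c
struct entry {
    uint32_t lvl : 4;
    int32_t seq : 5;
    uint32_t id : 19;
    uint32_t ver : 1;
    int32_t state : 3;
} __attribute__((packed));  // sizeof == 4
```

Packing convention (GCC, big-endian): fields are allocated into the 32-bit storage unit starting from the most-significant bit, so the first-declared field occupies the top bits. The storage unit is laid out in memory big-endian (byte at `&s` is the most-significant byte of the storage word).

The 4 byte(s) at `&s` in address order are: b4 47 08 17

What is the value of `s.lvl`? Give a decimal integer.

11

[0]=0xb4 [1]=0x47 [2]=0x08 [3]=0x17 (big-endian) → word 0xb4470817
lvl:4 @ bit 28 → (0xb4470817>>28)&0xf = 0xb  ←
seq:5 @ bit 23 → (0xb4470817>>23)&0x1f = 0x8
id:19 @ bit 4 → (0xb4470817>>4)&0x7ffff = 0x47081
ver:1 @ bit 3 → (0xb4470817>>3)&0x1 = 0x0
state:3 @ bit 0 → (0xb4470817>>0)&0x7 = 0x7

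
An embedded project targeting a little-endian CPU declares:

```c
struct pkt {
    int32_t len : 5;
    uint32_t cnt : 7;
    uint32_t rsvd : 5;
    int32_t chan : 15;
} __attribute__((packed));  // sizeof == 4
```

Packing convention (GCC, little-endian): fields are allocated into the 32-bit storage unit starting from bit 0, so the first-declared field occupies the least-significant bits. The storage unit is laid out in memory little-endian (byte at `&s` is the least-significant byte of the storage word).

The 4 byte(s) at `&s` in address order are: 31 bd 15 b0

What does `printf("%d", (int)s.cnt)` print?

[0]=0x31 [1]=0xbd [2]=0x15 [3]=0xb0 (little-endian) → word 0xb015bd31
len:5 @ bit 0 → (0xb015bd31>>0)&0x1f = 0x11
cnt:7 @ bit 5 → (0xb015bd31>>5)&0x7f = 0x69  ←
rsvd:5 @ bit 12 → (0xb015bd31>>12)&0x1f = 0x1b
chan:15 @ bit 17 → (0xb015bd31>>17)&0x7fff = 0x580a

105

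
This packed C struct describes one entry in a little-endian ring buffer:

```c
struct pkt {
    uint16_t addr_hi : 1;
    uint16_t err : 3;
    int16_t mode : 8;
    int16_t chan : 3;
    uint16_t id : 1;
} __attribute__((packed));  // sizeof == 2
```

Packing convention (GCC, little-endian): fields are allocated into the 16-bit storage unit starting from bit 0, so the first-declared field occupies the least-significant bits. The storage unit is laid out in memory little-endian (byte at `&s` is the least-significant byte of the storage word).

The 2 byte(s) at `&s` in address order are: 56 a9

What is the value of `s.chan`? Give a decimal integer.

2

[0]=0x56 [1]=0xa9 (little-endian) → word 0xa956
addr_hi:1 @ bit 0 → (0xa956>>0)&0x1 = 0x0
err:3 @ bit 1 → (0xa956>>1)&0x7 = 0x3
mode:8 @ bit 4 → (0xa956>>4)&0xff = 0x95
chan:3 @ bit 12 → (0xa956>>12)&0x7 = 0x2  ←
id:1 @ bit 15 → (0xa956>>15)&0x1 = 0x1
chan signed 3b, MSB=0: value = 2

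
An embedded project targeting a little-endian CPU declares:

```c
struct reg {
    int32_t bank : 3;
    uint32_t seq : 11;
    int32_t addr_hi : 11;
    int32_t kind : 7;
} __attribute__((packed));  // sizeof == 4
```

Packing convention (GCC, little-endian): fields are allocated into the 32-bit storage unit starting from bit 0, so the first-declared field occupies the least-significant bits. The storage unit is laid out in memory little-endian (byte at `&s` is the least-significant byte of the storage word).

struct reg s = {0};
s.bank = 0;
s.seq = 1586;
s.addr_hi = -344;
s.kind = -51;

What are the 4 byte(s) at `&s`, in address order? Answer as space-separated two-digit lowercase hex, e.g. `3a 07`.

90 31 aa 9b

bank:3 = 0 → 0x0 << 0 → word 0x00000000
seq:11 = 1586 → 0x632 << 3 → word 0x00003190
addr_hi:11 = -344 → 0x6a8 << 14 → word 0x01aa3190
kind:7 = -51 → 0x4d << 25 → word 0x9baa3190
word = 0x9baa3190 → little-endian bytes:
  [0]=0x90  [1]=0x31  [2]=0xaa  [3]=0x9b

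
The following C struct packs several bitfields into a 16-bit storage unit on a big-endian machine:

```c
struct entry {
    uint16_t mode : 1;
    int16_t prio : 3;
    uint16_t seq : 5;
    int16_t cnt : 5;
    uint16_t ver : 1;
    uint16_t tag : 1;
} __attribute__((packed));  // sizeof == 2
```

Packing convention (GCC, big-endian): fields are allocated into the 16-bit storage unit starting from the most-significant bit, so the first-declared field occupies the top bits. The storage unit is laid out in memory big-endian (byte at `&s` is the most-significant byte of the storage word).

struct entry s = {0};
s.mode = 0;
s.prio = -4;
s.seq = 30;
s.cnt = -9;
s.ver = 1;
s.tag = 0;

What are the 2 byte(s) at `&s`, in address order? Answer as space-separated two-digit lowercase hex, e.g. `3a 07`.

4f 5e

[15+:1] mode=0 & 0x1 = 0x0; word=0x0000
[12+:3] prio=-4 & 0x7 = 0x4; word=0x4000
[7+:5] seq=30 & 0x1f = 0x1e; word=0x4f00
[2+:5] cnt=-9 & 0x1f = 0x17; word=0x4f5c
[1+:1] ver=1 & 0x1 = 0x1; word=0x4f5e
[0+:1] tag=0 & 0x1 = 0x0; word=0x4f5e
word = 0x4f5e → big-endian bytes:
  [0]=0x4f  [1]=0x5e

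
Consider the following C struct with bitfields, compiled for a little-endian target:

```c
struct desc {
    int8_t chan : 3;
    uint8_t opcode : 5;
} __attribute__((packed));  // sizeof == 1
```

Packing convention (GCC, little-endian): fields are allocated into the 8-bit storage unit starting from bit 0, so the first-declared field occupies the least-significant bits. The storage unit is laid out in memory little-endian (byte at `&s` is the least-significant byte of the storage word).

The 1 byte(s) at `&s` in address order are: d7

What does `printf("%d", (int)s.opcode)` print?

[0]=0xd7 (little-endian) → word 0xd7
chan [0+:3] = (word>>0) & 0x7 = 7
opcode [3+:5] = (word>>3) & 0x1f = 26  ←

26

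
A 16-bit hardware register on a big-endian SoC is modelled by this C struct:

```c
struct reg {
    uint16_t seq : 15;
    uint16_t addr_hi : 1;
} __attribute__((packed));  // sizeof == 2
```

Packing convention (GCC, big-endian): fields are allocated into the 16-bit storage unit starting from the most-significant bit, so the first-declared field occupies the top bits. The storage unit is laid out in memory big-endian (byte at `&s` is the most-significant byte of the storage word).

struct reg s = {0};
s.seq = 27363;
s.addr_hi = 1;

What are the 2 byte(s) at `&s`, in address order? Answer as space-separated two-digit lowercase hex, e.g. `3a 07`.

seq:15 = 27363 → 0x6ae3 << 1 → word 0xd5c6
addr_hi:1 = 1 → 0x1 << 0 → word 0xd5c7
word = 0xd5c7 → big-endian bytes:
  [0]=0xd5  [1]=0xc7

d5 c7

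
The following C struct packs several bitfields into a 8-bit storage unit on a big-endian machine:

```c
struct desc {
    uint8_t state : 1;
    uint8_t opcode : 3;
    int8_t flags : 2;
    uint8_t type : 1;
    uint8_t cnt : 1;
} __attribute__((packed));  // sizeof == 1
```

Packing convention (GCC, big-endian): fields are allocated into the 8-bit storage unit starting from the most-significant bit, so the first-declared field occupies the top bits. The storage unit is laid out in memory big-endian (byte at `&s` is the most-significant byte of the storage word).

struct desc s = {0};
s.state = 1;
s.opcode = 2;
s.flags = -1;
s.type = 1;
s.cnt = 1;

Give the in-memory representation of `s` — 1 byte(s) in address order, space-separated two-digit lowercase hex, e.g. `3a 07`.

af

[7+:1] state=1 & 0x1 = 0x1; word=0x80
[4+:3] opcode=2 & 0x7 = 0x2; word=0xa0
[2+:2] flags=-1 & 0x3 = 0x3; word=0xac
[1+:1] type=1 & 0x1 = 0x1; word=0xae
[0+:1] cnt=1 & 0x1 = 0x1; word=0xaf
word = 0xaf → big-endian bytes:
  [0]=0xaf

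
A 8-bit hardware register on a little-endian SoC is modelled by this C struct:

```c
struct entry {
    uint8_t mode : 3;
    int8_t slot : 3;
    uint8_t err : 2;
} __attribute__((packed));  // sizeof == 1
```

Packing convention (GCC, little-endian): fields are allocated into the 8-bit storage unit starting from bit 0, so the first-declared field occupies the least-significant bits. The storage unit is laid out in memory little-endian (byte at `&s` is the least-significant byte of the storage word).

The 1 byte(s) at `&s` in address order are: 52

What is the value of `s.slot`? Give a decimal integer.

2

[0]=0x52 (little-endian) → word 0x52
mode [0+:3] = (word>>0) & 0x7 = 2
slot [3+:3] = (word>>3) & 0x7 = 2  ←
err [6+:2] = (word>>6) & 0x3 = 1
slot signed 3b, MSB=0: value = 2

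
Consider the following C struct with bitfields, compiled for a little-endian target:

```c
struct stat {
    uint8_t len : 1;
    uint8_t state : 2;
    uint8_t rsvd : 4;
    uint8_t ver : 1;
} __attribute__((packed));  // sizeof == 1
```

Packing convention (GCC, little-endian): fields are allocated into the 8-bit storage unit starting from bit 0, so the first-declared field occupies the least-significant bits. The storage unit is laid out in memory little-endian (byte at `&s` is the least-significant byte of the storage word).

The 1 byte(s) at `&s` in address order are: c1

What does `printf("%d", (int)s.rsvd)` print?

8

[0]=0xc1 (little-endian) → word 0xc1
len:1 @ bit 0 → (0xc1>>0)&0x1 = 0x1
state:2 @ bit 1 → (0xc1>>1)&0x3 = 0x0
rsvd:4 @ bit 3 → (0xc1>>3)&0xf = 0x8  ←
ver:1 @ bit 7 → (0xc1>>7)&0x1 = 0x1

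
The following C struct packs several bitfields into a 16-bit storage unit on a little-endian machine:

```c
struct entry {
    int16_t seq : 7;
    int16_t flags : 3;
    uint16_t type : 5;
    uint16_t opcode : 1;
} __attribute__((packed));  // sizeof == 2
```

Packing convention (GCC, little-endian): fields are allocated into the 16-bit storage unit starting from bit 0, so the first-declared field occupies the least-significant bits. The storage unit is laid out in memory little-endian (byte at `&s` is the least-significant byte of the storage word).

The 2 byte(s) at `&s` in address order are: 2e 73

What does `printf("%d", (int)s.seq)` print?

46

[0]=0x2e [1]=0x73 (little-endian) → word 0x732e
seq:7 @ bit 0 → (0x732e>>0)&0x7f = 0x2e  ←
flags:3 @ bit 7 → (0x732e>>7)&0x7 = 0x6
type:5 @ bit 10 → (0x732e>>10)&0x1f = 0x1c
opcode:1 @ bit 15 → (0x732e>>15)&0x1 = 0x0
seq signed 7b, MSB=0: value = 46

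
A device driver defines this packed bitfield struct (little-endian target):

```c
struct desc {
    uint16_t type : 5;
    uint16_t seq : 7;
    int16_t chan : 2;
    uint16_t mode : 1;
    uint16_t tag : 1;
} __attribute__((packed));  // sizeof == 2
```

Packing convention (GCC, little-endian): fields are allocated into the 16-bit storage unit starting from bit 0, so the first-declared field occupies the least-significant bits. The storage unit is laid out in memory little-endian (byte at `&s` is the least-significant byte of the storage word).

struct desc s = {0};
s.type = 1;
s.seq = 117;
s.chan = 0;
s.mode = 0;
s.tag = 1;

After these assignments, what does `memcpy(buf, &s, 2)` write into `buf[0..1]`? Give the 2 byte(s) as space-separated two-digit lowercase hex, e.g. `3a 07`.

type (5b) val=1 bits=0x1 at bit 0: 0x0001
seq (7b) val=117 bits=0x75 at bit 5: 0x0ea1
chan (2b) val=0 bits=0x0 at bit 12: 0x0ea1
mode (1b) val=0 bits=0x0 at bit 14: 0x0ea1
tag (1b) val=1 bits=0x1 at bit 15: 0x8ea1
word = 0x8ea1 → little-endian bytes:
  [0]=0xa1  [1]=0x8e

a1 8e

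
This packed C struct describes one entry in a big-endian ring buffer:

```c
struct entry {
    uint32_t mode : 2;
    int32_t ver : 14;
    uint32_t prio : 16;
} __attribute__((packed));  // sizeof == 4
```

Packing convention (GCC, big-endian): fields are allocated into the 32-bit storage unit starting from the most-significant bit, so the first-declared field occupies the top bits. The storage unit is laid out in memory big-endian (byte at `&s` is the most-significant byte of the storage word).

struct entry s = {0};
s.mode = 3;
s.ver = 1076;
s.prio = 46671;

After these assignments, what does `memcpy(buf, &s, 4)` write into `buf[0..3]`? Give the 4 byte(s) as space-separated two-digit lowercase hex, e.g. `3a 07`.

[30+:2] mode=3 & 0x3 = 0x3; word=0xc0000000
[16+:14] ver=1076 & 0x3fff = 0x434; word=0xc4340000
[0+:16] prio=46671 & 0xffff = 0xb64f; word=0xc434b64f
word = 0xc434b64f → big-endian bytes:
  [0]=0xc4  [1]=0x34  [2]=0xb6  [3]=0x4f

c4 34 b6 4f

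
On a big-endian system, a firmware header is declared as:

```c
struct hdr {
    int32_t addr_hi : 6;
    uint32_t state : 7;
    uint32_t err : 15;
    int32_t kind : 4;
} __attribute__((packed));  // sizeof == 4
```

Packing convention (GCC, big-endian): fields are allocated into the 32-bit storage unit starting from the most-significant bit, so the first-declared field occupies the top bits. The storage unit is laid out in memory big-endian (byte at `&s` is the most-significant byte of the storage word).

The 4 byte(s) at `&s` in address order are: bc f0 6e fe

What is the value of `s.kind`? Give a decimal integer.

[0]=0xbc [1]=0xf0 [2]=0x6e [3]=0xfe (big-endian) → word 0xbcf06efe
addr_hi:6 @ bit 26 → (0xbcf06efe>>26)&0x3f = 0x2f
state:7 @ bit 19 → (0xbcf06efe>>19)&0x7f = 0x1e
err:15 @ bit 4 → (0xbcf06efe>>4)&0x7fff = 0x6ef
kind:4 @ bit 0 → (0xbcf06efe>>0)&0xf = 0xe  ←
kind signed 4b, MSB=1: 14 - 16 = -2

-2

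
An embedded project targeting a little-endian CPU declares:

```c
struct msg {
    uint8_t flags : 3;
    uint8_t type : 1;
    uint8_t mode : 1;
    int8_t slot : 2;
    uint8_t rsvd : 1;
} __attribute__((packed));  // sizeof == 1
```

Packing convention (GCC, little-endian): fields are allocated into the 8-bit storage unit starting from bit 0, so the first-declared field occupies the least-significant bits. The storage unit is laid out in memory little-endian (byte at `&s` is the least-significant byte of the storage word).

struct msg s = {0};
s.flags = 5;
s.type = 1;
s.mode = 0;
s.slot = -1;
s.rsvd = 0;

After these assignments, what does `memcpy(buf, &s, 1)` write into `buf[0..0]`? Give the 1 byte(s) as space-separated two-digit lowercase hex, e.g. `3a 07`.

flags:3 = 5 → 0x5 << 0 → word 0x05
type:1 = 1 → 0x1 << 3 → word 0x0d
mode:1 = 0 → 0x0 << 4 → word 0x0d
slot:2 = -1 → 0x3 << 5 → word 0x6d
rsvd:1 = 0 → 0x0 << 7 → word 0x6d
word = 0x6d → little-endian bytes:
  [0]=0x6d

6d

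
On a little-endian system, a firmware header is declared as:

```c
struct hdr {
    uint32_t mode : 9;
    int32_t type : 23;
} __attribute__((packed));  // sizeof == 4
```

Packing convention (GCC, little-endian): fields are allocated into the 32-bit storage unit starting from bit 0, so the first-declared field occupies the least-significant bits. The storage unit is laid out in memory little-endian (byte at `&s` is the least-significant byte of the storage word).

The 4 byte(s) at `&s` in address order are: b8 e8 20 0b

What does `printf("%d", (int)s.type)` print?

364660

[0]=0xb8 [1]=0xe8 [2]=0x20 [3]=0x0b (little-endian) → word 0x0b20e8b8
mode:9 @ bit 0 → (0x0b20e8b8>>0)&0x1ff = 0xb8
type:23 @ bit 9 → (0x0b20e8b8>>9)&0x7fffff = 0x59074  ←
type signed 23b, MSB=0: value = 364660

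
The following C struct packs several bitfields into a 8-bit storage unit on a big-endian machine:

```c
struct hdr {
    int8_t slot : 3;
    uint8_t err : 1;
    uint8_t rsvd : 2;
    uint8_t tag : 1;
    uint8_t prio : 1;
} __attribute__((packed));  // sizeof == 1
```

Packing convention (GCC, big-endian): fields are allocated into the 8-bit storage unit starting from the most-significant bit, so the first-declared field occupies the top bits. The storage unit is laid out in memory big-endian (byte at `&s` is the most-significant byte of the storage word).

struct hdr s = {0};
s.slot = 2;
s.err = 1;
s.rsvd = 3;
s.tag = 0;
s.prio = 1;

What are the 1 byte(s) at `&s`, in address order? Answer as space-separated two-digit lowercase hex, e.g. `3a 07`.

5d

[5+:3] slot=2 & 0x7 = 0x2; word=0x40
[4+:1] err=1 & 0x1 = 0x1; word=0x50
[2+:2] rsvd=3 & 0x3 = 0x3; word=0x5c
[1+:1] tag=0 & 0x1 = 0x0; word=0x5c
[0+:1] prio=1 & 0x1 = 0x1; word=0x5d
word = 0x5d → big-endian bytes:
  [0]=0x5d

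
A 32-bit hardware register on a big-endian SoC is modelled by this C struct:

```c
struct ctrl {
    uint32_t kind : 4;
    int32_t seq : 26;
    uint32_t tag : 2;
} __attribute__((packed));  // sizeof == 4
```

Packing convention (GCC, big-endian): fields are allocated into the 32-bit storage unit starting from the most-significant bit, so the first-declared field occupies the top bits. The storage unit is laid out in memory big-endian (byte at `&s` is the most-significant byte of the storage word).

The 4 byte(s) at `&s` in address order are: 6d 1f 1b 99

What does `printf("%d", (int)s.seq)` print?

[0]=0x6d [1]=0x1f [2]=0x1b [3]=0x99 (big-endian) → word 0x6d1f1b99
kind:4 @ bit 28 → (0x6d1f1b99>>28)&0xf = 0x6
seq:26 @ bit 2 → (0x6d1f1b99>>2)&0x3ffffff = 0x347c6e6  ←
tag:2 @ bit 0 → (0x6d1f1b99>>0)&0x3 = 0x1
seq signed 26b, MSB=1: 55035622 - 67108864 = -12073242

-12073242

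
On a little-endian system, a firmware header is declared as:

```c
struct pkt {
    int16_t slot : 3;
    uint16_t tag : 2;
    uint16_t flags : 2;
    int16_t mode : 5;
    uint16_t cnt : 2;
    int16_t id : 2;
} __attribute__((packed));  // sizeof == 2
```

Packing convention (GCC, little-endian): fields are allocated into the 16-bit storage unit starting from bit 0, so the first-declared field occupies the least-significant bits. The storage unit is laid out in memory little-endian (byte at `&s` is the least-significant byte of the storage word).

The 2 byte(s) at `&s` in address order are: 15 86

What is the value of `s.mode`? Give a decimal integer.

[0]=0x15 [1]=0x86 (little-endian) → word 0x8615
slot:3 @ bit 0 → (0x8615>>0)&0x7 = 0x5
tag:2 @ bit 3 → (0x8615>>3)&0x3 = 0x2
flags:2 @ bit 5 → (0x8615>>5)&0x3 = 0x0
mode:5 @ bit 7 → (0x8615>>7)&0x1f = 0xc  ←
cnt:2 @ bit 12 → (0x8615>>12)&0x3 = 0x0
id:2 @ bit 14 → (0x8615>>14)&0x3 = 0x2
mode signed 5b, MSB=0: value = 12

12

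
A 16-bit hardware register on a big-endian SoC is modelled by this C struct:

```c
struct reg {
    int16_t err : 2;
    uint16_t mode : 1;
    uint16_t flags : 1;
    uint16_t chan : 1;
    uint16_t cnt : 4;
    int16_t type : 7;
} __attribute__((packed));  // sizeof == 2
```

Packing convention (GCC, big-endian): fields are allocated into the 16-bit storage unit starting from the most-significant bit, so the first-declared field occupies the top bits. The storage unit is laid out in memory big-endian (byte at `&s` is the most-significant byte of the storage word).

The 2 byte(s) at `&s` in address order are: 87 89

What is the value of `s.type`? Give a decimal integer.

9

[0]=0x87 [1]=0x89 (big-endian) → word 0x8789
err:2 @ bit 14 → (0x8789>>14)&0x3 = 0x2
mode:1 @ bit 13 → (0x8789>>13)&0x1 = 0x0
flags:1 @ bit 12 → (0x8789>>12)&0x1 = 0x0
chan:1 @ bit 11 → (0x8789>>11)&0x1 = 0x0
cnt:4 @ bit 7 → (0x8789>>7)&0xf = 0xf
type:7 @ bit 0 → (0x8789>>0)&0x7f = 0x9  ←
type signed 7b, MSB=0: value = 9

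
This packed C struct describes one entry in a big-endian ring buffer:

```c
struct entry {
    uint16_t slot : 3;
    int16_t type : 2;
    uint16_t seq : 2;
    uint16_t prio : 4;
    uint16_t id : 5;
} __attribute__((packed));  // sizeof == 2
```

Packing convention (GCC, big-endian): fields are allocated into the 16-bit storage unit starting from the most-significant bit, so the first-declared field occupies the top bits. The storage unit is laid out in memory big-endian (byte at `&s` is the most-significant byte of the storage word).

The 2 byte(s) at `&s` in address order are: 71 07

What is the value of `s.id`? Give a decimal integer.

7

[0]=0x71 [1]=0x07 (big-endian) → word 0x7107
slot [13+:3] = (word>>13) & 0x7 = 3
type [11+:2] = (word>>11) & 0x3 = 2
seq [9+:2] = (word>>9) & 0x3 = 0
prio [5+:4] = (word>>5) & 0xf = 8
id [0+:5] = (word>>0) & 0x1f = 7  ←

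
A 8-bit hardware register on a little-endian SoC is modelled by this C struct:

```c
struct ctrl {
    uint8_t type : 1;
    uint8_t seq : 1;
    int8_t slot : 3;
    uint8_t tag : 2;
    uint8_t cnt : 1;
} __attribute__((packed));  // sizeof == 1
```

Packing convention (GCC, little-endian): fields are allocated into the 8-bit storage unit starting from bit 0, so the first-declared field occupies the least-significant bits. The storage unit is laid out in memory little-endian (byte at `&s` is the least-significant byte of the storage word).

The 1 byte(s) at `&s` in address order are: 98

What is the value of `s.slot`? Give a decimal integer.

[0]=0x98 (little-endian) → word 0x98
type:1 @ bit 0 → (0x98>>0)&0x1 = 0x0
seq:1 @ bit 1 → (0x98>>1)&0x1 = 0x0
slot:3 @ bit 2 → (0x98>>2)&0x7 = 0x6  ←
tag:2 @ bit 5 → (0x98>>5)&0x3 = 0x0
cnt:1 @ bit 7 → (0x98>>7)&0x1 = 0x1
slot signed 3b, MSB=1: 6 - 8 = -2

-2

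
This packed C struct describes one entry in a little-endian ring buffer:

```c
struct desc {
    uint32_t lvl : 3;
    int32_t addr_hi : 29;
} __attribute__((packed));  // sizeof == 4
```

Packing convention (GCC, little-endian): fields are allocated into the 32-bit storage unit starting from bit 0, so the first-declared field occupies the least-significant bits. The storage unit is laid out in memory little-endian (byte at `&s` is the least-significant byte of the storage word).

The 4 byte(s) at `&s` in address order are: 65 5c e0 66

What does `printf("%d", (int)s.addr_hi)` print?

215747468

[0]=0x65 [1]=0x5c [2]=0xe0 [3]=0x66 (little-endian) → word 0x66e05c65
lvl:3 @ bit 0 → (0x66e05c65>>0)&0x7 = 0x5
addr_hi:29 @ bit 3 → (0x66e05c65>>3)&0x1fffffff = 0xcdc0b8c  ←
addr_hi signed 29b, MSB=0: value = 215747468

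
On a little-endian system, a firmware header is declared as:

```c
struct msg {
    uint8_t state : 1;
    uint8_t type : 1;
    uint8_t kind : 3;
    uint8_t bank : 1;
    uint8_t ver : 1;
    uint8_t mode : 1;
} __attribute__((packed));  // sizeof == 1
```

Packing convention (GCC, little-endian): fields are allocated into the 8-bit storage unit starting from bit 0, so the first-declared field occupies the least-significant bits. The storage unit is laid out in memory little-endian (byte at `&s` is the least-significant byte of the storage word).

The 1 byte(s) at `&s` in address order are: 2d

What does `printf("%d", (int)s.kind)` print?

3

[0]=0x2d (little-endian) → word 0x2d
state:1 @ bit 0 → (0x2d>>0)&0x1 = 0x1
type:1 @ bit 1 → (0x2d>>1)&0x1 = 0x0
kind:3 @ bit 2 → (0x2d>>2)&0x7 = 0x3  ←
bank:1 @ bit 5 → (0x2d>>5)&0x1 = 0x1
ver:1 @ bit 6 → (0x2d>>6)&0x1 = 0x0
mode:1 @ bit 7 → (0x2d>>7)&0x1 = 0x0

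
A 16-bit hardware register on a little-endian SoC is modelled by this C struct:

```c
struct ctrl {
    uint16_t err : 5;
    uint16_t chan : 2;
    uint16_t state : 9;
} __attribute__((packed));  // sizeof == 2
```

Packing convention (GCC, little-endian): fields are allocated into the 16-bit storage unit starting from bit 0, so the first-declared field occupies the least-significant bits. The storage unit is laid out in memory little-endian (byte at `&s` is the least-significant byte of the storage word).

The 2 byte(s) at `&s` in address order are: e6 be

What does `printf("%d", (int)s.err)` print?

[0]=0xe6 [1]=0xbe (little-endian) → word 0xbee6
err [0+:5] = (word>>0) & 0x1f = 6  ←
chan [5+:2] = (word>>5) & 0x3 = 3
state [7+:9] = (word>>7) & 0x1ff = 381

6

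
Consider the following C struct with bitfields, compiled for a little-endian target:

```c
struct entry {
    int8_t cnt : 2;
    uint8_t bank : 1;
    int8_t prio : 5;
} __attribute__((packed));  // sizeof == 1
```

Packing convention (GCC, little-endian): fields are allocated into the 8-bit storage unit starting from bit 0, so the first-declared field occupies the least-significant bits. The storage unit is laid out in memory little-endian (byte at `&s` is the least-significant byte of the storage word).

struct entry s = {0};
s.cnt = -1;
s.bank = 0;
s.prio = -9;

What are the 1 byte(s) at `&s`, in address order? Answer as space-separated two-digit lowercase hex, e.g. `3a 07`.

bb

cnt (2b) val=-1 bits=0x3 at bit 0: 0x03
bank (1b) val=0 bits=0x0 at bit 2: 0x03
prio (5b) val=-9 bits=0x17 at bit 3: 0xbb
word = 0xbb → little-endian bytes:
  [0]=0xbb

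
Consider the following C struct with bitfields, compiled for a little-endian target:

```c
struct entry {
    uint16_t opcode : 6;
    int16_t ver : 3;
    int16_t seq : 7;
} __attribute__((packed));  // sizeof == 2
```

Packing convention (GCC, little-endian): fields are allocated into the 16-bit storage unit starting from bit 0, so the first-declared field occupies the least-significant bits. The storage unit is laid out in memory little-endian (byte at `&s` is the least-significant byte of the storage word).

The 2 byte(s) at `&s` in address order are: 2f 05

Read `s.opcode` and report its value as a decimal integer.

47

[0]=0x2f [1]=0x05 (little-endian) → word 0x052f
opcode:6 @ bit 0 → (0x052f>>0)&0x3f = 0x2f  ←
ver:3 @ bit 6 → (0x052f>>6)&0x7 = 0x4
seq:7 @ bit 9 → (0x052f>>9)&0x7f = 0x2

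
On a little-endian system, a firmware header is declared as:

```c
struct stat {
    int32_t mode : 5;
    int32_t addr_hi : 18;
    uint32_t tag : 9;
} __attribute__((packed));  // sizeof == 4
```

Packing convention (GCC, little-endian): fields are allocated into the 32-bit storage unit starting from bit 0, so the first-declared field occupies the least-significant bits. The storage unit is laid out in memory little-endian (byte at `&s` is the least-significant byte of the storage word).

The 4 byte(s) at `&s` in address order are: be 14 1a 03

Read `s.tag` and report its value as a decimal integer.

[0]=0xbe [1]=0x14 [2]=0x1a [3]=0x03 (little-endian) → word 0x031a14be
mode:5 @ bit 0 → (0x031a14be>>0)&0x1f = 0x1e
addr_hi:18 @ bit 5 → (0x031a14be>>5)&0x3ffff = 0xd0a5
tag:9 @ bit 23 → (0x031a14be>>23)&0x1ff = 0x6  ←

6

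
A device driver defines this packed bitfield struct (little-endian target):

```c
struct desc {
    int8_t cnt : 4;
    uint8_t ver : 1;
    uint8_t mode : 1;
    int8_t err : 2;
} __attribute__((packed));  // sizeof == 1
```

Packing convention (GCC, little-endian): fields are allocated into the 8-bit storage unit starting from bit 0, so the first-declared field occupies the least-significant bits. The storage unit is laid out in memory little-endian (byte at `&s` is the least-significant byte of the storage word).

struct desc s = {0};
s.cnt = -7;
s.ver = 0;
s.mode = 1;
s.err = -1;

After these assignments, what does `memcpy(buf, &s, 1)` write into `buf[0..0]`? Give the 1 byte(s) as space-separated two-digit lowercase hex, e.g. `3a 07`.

cnt (4b) val=-7 bits=0x9 at bit 0: 0x09
ver (1b) val=0 bits=0x0 at bit 4: 0x09
mode (1b) val=1 bits=0x1 at bit 5: 0x29
err (2b) val=-1 bits=0x3 at bit 6: 0xe9
word = 0xe9 → little-endian bytes:
  [0]=0xe9

e9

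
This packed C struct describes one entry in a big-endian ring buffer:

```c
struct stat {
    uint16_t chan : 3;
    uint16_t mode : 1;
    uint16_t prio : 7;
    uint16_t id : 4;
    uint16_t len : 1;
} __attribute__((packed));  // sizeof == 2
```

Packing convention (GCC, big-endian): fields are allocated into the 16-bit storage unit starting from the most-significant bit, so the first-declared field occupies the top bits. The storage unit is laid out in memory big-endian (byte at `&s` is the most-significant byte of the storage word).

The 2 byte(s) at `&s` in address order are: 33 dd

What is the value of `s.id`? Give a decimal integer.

[0]=0x33 [1]=0xdd (big-endian) → word 0x33dd
chan [13+:3] = (word>>13) & 0x7 = 1
mode [12+:1] = (word>>12) & 0x1 = 1
prio [5+:7] = (word>>5) & 0x7f = 30
id [1+:4] = (word>>1) & 0xf = 14  ←
len [0+:1] = (word>>0) & 0x1 = 1

14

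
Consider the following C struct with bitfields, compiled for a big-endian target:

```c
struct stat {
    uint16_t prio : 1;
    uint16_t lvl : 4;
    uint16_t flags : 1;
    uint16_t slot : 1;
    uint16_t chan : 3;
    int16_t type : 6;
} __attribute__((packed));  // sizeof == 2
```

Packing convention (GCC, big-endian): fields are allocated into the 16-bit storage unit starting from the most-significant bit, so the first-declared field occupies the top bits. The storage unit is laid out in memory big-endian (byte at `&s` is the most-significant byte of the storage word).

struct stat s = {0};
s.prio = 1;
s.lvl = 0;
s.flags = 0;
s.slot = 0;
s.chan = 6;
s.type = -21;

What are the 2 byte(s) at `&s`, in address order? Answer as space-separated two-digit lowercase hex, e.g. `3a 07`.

prio:1 = 1 → 0x1 << 15 → word 0x8000
lvl:4 = 0 → 0x0 << 11 → word 0x8000
flags:1 = 0 → 0x0 << 10 → word 0x8000
slot:1 = 0 → 0x0 << 9 → word 0x8000
chan:3 = 6 → 0x6 << 6 → word 0x8180
type:6 = -21 → 0x2b << 0 → word 0x81ab
word = 0x81ab → big-endian bytes:
  [0]=0x81  [1]=0xab

81 ab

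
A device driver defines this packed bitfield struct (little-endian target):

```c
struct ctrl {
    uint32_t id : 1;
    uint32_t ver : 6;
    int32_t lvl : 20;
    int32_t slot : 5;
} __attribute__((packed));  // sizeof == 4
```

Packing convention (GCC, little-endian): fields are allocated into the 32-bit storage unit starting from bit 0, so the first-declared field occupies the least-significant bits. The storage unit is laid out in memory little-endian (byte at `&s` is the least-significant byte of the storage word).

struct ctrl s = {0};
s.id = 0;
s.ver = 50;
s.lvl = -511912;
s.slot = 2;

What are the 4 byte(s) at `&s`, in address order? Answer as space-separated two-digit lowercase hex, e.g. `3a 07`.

64 2c 18 14

id (1b) val=0 bits=0x0 at bit 0: 0x00000000
ver (6b) val=50 bits=0x32 at bit 1: 0x00000064
lvl (20b) val=-511912 bits=0x83058 at bit 7: 0x04182c64
slot (5b) val=2 bits=0x2 at bit 27: 0x14182c64
word = 0x14182c64 → little-endian bytes:
  [0]=0x64  [1]=0x2c  [2]=0x18  [3]=0x14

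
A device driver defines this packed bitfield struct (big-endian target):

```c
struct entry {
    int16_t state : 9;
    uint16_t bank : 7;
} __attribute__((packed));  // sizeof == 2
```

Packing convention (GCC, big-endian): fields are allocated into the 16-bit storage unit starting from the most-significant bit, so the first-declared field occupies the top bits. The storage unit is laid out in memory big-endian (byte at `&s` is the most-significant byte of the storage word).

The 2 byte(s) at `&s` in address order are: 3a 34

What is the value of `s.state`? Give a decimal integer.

[0]=0x3a [1]=0x34 (big-endian) → word 0x3a34
state:9 @ bit 7 → (0x3a34>>7)&0x1ff = 0x74  ←
bank:7 @ bit 0 → (0x3a34>>0)&0x7f = 0x34
state signed 9b, MSB=0: value = 116

116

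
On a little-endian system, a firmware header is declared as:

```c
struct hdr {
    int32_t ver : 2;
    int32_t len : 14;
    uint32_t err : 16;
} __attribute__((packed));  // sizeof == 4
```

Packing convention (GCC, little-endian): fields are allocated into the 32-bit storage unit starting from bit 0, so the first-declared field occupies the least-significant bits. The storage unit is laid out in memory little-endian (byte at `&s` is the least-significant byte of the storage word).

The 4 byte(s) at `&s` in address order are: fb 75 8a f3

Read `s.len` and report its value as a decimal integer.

[0]=0xfb [1]=0x75 [2]=0x8a [3]=0xf3 (little-endian) → word 0xf38a75fb
ver [0+:2] = (word>>0) & 0x3 = 3
len [2+:14] = (word>>2) & 0x3fff = 7550  ←
err [16+:16] = (word>>16) & 0xffff = 62346
len signed 14b, MSB=0: value = 7550

7550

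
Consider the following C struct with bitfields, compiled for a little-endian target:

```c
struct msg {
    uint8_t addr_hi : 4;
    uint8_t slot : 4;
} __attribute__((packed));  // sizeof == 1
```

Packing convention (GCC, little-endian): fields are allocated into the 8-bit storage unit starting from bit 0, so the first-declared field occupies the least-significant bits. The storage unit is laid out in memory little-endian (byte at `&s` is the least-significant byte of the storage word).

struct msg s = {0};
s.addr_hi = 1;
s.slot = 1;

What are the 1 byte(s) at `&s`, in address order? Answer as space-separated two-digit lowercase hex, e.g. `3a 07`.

[0+:4] addr_hi=1 & 0xf = 0x1; word=0x01
[4+:4] slot=1 & 0xf = 0x1; word=0x11
word = 0x11 → little-endian bytes:
  [0]=0x11

11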